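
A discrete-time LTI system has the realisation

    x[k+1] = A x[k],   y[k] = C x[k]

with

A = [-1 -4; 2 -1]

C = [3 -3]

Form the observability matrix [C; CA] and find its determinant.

CA = [[-9, -9]]
Observability matrix O = [C; CA] = [[3, -3], [-9, -9]]
det(O) = 3·(-9) - (-3)·(-9) = -27 - 27 = -54
Since det(O) ≠ 0, rank(O) = 2 and the system is completely observable.

-54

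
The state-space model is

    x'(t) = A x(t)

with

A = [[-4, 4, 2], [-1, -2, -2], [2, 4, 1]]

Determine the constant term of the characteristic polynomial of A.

Expand det(sI - A) for the 3×3 matrix.
p(s) = s^3 + 5s^2 + 10s + 36.
(Check: constant term = det(-A) = (-1)^3 det A = 36; coefficient of s^2 = -tr A = 5.)
The constant term is 36.

36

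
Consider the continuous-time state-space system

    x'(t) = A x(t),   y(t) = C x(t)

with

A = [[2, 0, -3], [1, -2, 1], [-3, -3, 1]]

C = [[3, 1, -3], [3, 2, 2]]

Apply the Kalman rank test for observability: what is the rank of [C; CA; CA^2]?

CA = [[16, 7, -11], [2, -10, -5]]
CA^2 = [[72, 19, -52], [9, 35, -21]]
Observability matrix O = [C; CA; CA^2] = [[3, 1, -3], [3, 2, 2], [16, 7, -11], [2, -10, -5], [72, 19, -52], [9, 35, -21]]
Take the 3×3 submatrix of O formed by rows 1, 2, 3: [[3, 1, -3], [3, 2, 2], [16, 7, -11]]. Its determinant is 3·(2·(-11) - 2·7) - 1·(3·(-11) - 2·16) + (-3)·(3·7 - 2·16) = 3·(-36) - 1·(-65) + (-3)·(-11) = -10 ≠ 0.
So rank(O) ≥ 3; since O has 3 columns, rank(O) = 3.
rank(O) = 3 = n, so the pair (A, C) is completely observable.

3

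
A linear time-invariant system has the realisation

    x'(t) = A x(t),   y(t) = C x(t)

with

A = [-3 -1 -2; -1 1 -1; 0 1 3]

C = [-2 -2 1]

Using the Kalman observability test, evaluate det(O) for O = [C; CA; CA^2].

667

CA = [[8, 1, 9]]
CA^2 = [[-25, 2, 10]]
Observability matrix O = [C; CA; CA^2] = [[-2, -2, 1], [8, 1, 9], [-25, 2, 10]]
Expanding along the first row, det(O) = (-2)·(1·10 - 9·2) - (-2)·(8·10 - 9·(-25)) + 1·(8·2 - 1·(-25)) = (-2)·(-8) - (-2)·305 + 1·41 = 667
Since det(O) ≠ 0, rank(O) = 3 and the system is completely observable.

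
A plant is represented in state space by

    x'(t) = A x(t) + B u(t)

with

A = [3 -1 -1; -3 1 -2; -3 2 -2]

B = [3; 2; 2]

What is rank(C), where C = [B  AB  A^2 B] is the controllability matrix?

3

AB = [[5], [-11], [-9]]
A^2B = [[35], [-8], [-19]]
Controllability matrix C = [B  AB  A^2B] = [[3, 5, 35], [2, -11, -8], [2, -9, -19]]
det(C) = 3·((-11)·(-19) - (-8)·(-9)) - 5·(2·(-19) - (-8)·2) + 35·(2·(-9) - (-11)·2) = 3·137 - 5·(-22) + 35·4 = 661 ≠ 0, so rank(C) = 3.
rank(C) = 3 = n, so the pair (A, B) is completely controllable.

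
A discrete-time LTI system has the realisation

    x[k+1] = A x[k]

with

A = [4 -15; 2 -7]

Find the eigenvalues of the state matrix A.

det(zI - A) = z^2 - (tr A)z + det A, with tr A = 4 + (-7) = -3 and det A = 4·(-7) - (-15)·2 = -28 - (-30) = 2.
So p(z) = det(zI - A) = z^2 + 3z + 2.
Factor z^2 + 3z + 2: two numbers with sum -3 and product 2 are -1 and -2, so z^2 + 3z + 2 = (z + 1)(z + 2).
Hence p(z) = (z + 1) (z + 2), with roots -2, -1.

-2, -1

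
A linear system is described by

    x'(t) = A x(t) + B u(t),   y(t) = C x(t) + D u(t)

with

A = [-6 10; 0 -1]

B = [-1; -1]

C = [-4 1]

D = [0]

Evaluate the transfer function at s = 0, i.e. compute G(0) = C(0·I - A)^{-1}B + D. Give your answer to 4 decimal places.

6.3333

G(0) = C(-A)^{-1}B + D = -C A^{-1} B + D.
det A = 6, so A^{-1} = (1/6)·adj(A) = [[-1/6, -5/3], [0, -1]]
A^{-1} B = [11/6, 1]^T
C A^{-1} B = -19/3
G(0) = D - C A^{-1} B = 0 - (-19/3) = 19/3 ≈ 6.3333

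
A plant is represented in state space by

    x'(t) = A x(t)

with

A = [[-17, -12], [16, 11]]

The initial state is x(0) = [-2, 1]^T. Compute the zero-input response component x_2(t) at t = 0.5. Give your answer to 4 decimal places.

det(sI - A) = s^2 - (tr A)s + det A, with tr A = (-17) + 11 = -6 and det A = (-17)·11 - (-12)·16 = -187 - (-192) = 5.
So p(s) = det(sI - A) = s^2 + 6s + 5.
Factor s^2 + 6s + 5: two numbers with sum -6 and product 5 are -1 and -5, so s^2 + 6s + 5 = (s + 1)(s + 5).
Hence p(s) = (s + 1) (s + 5), with roots -5, -1.
The eigenvalues -5, -1 are distinct and real, so A is diagonalisable and x(t) = e^{At} x(0) = V diag(e^{λ_i t}) V^{-1} x(0), where the columns of V are the eigenvectors.
λ = -5: A - (-5)I = [[-12, -12], [16, 16]]. Row 1 gives (-12)·v1 + (-12)·v2 = 0, so take v_1 = [1, -1]^T.
λ = -1: A - (-1)I = [[-16, -12], [16, 12]]. Row 1 gives (-16)·v1 + (-12)·v2 = 0, so take v_2 = [3, -4]^T.
V = [v_1 v_2] = [[1, 3], [-1, -4]] has det V = -1, so V^{-1} = adj(V)/det V = [[4, 3], [-1, -1]].
Modal coordinates z(0) = V^{-1} x(0): 4·(-2) + 3·1 = -5; (-1)·(-2) + (-1)·1 = 1; so z(0) = [-5, 1]^T.
x_2(t) = Σ_i (v_i)_2 · z_i(0) · e^{λ_i t} (row 2 of V times the modal terms).
x_2(0.5) = (-1)·(-5)·e^{-5·0.5} + (-4)·1·e^{-1·0.5} = 5·0.082085 + (-4)·0.606531 = -2.0157.

-2.0157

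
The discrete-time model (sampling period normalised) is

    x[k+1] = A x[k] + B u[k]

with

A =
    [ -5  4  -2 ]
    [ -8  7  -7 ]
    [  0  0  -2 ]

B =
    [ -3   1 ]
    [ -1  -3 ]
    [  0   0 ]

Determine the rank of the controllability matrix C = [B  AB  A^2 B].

2

AB = [[11, -17], [17, -29], [0, 0]]
A^2B = [[13, -31], [31, -67], [0, 0]]
Controllability matrix C = [B  AB  A^2B] = [[-3, 1, 11, -17, 13, -31], [-1, -3, 17, -29, 31, -67], [0, 0, 0, 0, 0, 0]]
Row 3 of C is identically zero, so rank(C) ≤ 2.
The 2×2 minor from rows 1, 2, columns 1, 2 is (-3)·(-3) - 1·(-1) = 9 - (-1) = 10 ≠ 0, so rank(C) = 2.
rank(C) = 2 < n = 3, so the pair (A, B) is not completely controllable.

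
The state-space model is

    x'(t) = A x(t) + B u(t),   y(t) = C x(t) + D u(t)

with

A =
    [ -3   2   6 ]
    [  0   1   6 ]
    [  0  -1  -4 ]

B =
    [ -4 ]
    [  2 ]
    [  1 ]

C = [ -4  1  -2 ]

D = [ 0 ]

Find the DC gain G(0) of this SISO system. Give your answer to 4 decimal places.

G(0) = C(-A)^{-1}B + D = -C A^{-1} B + D.
det A = -6, so A^{-1} = (1/-6)·adj(A) = [[-1/3, -1/3, -1], [0, -2, -3], [0, 1/2, 1/2]]
A^{-1} B = [-1/3, -7, 3/2]^T
C A^{-1} B = -26/3
G(0) = D - C A^{-1} B = 0 - (-26/3) = 26/3 ≈ 8.6667

8.6667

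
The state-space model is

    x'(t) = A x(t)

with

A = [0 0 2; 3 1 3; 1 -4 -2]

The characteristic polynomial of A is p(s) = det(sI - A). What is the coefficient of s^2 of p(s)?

1

Expand det(sI - A) for the 3×3 matrix.
p(s) = s^3 + s^2 + 8s + 26.
(Check: constant term = det(-A) = (-1)^3 det A = 26; coefficient of s^2 = -tr A = 1.)
The coefficient of s^2 is 1.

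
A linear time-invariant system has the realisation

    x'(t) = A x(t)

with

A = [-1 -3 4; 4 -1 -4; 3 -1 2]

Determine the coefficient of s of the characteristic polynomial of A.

-7

Expand det(sI - A) for the 3×3 matrix.
p(s) = s^3 - 7s - 62.
(Check: constant term = det(-A) = (-1)^3 det A = -62; coefficient of s^2 = -tr A = 0.)
The coefficient of s is -7.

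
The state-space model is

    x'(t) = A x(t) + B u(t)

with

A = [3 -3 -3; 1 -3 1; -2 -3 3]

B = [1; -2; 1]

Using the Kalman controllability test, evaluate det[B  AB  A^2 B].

AB = [[6], [8], [7]]
A^2B = [[-27], [-11], [-15]]
Controllability matrix C = [B  AB  A^2B] = [[1, 6, -27], [-2, 8, -11], [1, 7, -15]]
Expanding along the first row, det(C) = 1·(8·(-15) - (-11)·7) - 6·((-2)·(-15) - (-11)·1) + (-27)·((-2)·7 - 8·1) = 1·(-43) - 6·41 + (-27)·(-22) = 305
Since det(C) ≠ 0, rank(C) = 3 and the system is completely controllable.

305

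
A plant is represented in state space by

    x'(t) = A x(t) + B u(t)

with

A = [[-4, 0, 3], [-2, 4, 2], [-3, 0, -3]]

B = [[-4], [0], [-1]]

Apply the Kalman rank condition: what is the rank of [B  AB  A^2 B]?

3

AB = [[13], [6], [15]]
A^2B = [[-7], [28], [-84]]
Controllability matrix C = [B  AB  A^2B] = [[-4, 13, -7], [0, 6, 28], [-1, 15, -84]]
det(C) = (-4)·(6·(-84) - 28·15) - 13·(0·(-84) - 28·(-1)) + (-7)·(0·15 - 6·(-1)) = (-4)·(-924) - 13·28 + (-7)·6 = 3290 ≠ 0, so rank(C) = 3.
rank(C) = 3 = n, so the pair (A, B) is completely controllable.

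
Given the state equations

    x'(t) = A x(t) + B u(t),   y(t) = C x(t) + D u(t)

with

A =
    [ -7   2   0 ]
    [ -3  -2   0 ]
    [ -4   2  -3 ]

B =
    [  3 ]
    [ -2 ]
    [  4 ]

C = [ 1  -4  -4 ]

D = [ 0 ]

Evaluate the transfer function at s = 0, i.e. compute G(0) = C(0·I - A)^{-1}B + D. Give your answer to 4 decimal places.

G(0) = C(-A)^{-1}B + D = -C A^{-1} B + D.
det A = -60, so A^{-1} = (1/-60)·adj(A) = [[-1/10, -1/10, 0], [3/20, -7/20, 0], [7/30, -1/10, -1/3]]
A^{-1} B = [-1/10, 23/20, -13/30]^T
C A^{-1} B = -89/30
G(0) = D - C A^{-1} B = 0 - (-89/30) = 89/30 ≈ 2.9667

2.9667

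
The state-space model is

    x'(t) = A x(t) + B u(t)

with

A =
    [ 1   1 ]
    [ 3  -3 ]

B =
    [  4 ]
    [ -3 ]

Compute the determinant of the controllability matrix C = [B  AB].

AB = [[1], [21]]
Controllability matrix C = [B  AB] = [[4, 1], [-3, 21]]
det(C) = 4·21 - 1·(-3) = 84 - (-3) = 87
Since det(C) ≠ 0, rank(C) = 2 and the system is completely controllable.

87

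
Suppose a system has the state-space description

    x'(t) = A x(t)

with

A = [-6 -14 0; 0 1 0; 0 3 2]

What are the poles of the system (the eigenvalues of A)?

det(sI - A) = s^3 - (tr A)s^2 + (M11 + M22 + M33)s - det A, where Mii is the 2×2 principal minor of A obtained by deleting row i and column i.
tr A = (-6) + 1 + 2 = -3; M11 = 1·2 - 0·3 = 2 - 0 = 2; M22 = (-6)·2 - 0·0 = -12 - 0 = -12; M33 = (-6)·1 - (-14)·0 = -6 - 0 = -6; sum of minors = -16.
det A = (-6)·(1·2 - 0·3) - (-14)·(0·2 - 0·0) + 0·(0·3 - 1·0) = (-6)·2 - (-14)·0 + 0·0 = -12.
So p(s) = det(sI - A) = s^3 + 3s^2 - 16s + 12.
Rational-root test: any integer root divides 12. Testing small divisors, s = 1 works: p(1) = 1 + 3 + (-16) + 12 = 0, so (s - 1) is a factor.
Dividing, p(s) = (s - 1)(s^2 + 4s - 12).
Factor s^2 + 4s - 12: two numbers with sum -4 and product -12 are 2 and -6, so s^2 + 4s - 12 = (s - 2)(s + 6).
Hence p(s) = (s - 2) (s - 1) (s + 6), with roots -6, 1, 2.
At least one eigenvalue has non-negative real part, so the system is not asymptotically stable.

-6, 1, 2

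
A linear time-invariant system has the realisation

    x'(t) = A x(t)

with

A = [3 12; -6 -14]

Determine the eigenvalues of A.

-6, -5

det(sI - A) = s^2 - (tr A)s + det A, with tr A = 3 + (-14) = -11 and det A = 3·(-14) - 12·(-6) = -42 - (-72) = 30.
So p(s) = det(sI - A) = s^2 + 11s + 30.
Factor s^2 + 11s + 30: two numbers with sum -11 and product 30 are -5 and -6, so s^2 + 11s + 30 = (s + 5)(s + 6).
Hence p(s) = (s + 5) (s + 6), with roots -6, -5.
All eigenvalues have negative real part, so the system is asymptotically stable.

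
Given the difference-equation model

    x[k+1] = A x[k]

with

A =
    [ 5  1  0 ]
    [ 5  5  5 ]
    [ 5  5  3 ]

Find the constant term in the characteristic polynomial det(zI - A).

Expand det(zI - A) for the 3×3 matrix.
p(z) = z^3 - 13z^2 + 25z + 40.
(Check: constant term = det(-A) = (-1)^3 det A = 40; coefficient of z^2 = -tr A = -13.)
The constant term is 40.

40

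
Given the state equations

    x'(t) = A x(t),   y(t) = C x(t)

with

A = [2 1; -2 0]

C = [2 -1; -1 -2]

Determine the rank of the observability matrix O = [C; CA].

2

CA = [[6, 2], [2, -1]]
Observability matrix O = [C; CA] = [[2, -1], [-1, -2], [6, 2], [2, -1]]
Take the 2×2 submatrix of O formed by rows 1, 2: [[2, -1], [-1, -2]]. Its determinant is 2·(-2) - (-1)·(-1) = -4 - 1 = -5 ≠ 0.
So rank(O) ≥ 2; since O has 2 columns, rank(O) = 2.
rank(O) = 2 = n, so the pair (A, C) is completely observable.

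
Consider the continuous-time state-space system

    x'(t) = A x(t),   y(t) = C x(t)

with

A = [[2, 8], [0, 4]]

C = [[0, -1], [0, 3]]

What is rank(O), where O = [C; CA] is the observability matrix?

CA = [[0, -4], [0, 12]]
Observability matrix O = [C; CA] = [[0, -1], [0, 3], [0, -4], [0, 12]]
Every row of O is a scalar multiple of row 1 = [0, -1] (multipliers 1, -3, 4, -12), so the rows span a one-dimensional space.
O ≠ 0, hence rank(O) = 1.
rank(O) = 1 < n = 2, so the pair (A, C) is not completely observable.

1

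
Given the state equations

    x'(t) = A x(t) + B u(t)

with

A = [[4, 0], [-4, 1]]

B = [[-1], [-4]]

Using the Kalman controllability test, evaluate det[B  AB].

-16

AB = [[-4], [0]]
Controllability matrix C = [B  AB] = [[-1, -4], [-4, 0]]
det(C) = (-1)·0 - (-4)·(-4) = 0 - 16 = -16
Since det(C) ≠ 0, rank(C) = 2 and the system is completely controllable.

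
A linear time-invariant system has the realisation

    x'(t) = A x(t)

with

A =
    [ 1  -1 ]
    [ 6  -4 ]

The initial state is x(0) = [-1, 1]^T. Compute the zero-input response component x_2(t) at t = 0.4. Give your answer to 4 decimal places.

-1.3186

det(sI - A) = s^2 - (tr A)s + det A, with tr A = 1 + (-4) = -3 and det A = 1·(-4) - (-1)·6 = -4 - (-6) = 2.
So p(s) = det(sI - A) = s^2 + 3s + 2.
Factor s^2 + 3s + 2: two numbers with sum -3 and product 2 are -1 and -2, so s^2 + 3s + 2 = (s + 1)(s + 2).
Hence p(s) = (s + 1) (s + 2), with roots -2, -1.
The eigenvalues -2, -1 are distinct and real, so A is diagonalisable and x(t) = e^{At} x(0) = V diag(e^{λ_i t}) V^{-1} x(0), where the columns of V are the eigenvectors.
λ = -2: A - (-2)I = [[3, -1], [6, -2]]. Row 1 gives 3·v1 + (-1)·v2 = 0, so take v_1 = [1, 3]^T.
λ = -1: A - (-1)I = [[2, -1], [6, -3]]. Row 1 gives 2·v1 + (-1)·v2 = 0, so take v_2 = [1, 2]^T.
V = [v_1 v_2] = [[1, 1], [3, 2]] has det V = -1, so V^{-1} = adj(V)/det V = [[-2, 1], [3, -1]].
Modal coordinates z(0) = V^{-1} x(0): (-2)·(-1) + 1·1 = 3; 3·(-1) + (-1)·1 = -4; so z(0) = [3, -4]^T.
x_2(t) = Σ_i (v_i)_2 · z_i(0) · e^{λ_i t} (row 2 of V times the modal terms).
x_2(0.4) = 3·3·e^{-2·0.4} + 2·(-4)·e^{-1·0.4} = 9·0.449329 + (-8)·0.670320 = -1.3186.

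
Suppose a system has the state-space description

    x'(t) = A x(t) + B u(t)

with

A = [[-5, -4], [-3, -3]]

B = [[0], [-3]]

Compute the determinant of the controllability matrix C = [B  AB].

36

AB = [[12], [9]]
Controllability matrix C = [B  AB] = [[0, 12], [-3, 9]]
det(C) = 0·9 - 12·(-3) = 0 - (-36) = 36
Since det(C) ≠ 0, rank(C) = 2 and the system is completely controllable.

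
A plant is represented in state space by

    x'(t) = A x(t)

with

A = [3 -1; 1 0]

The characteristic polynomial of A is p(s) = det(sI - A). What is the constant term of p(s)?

1

For a 2×2 matrix, det(sI - A) = s^2 - (tr A)s + det A.
tr A = 3, det A = 1.
So p(s) = s^2 - 3s + 1.
The constant term is 1.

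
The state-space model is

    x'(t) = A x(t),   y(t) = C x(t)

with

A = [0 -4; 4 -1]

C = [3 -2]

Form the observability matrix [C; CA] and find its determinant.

-46

CA = [[-8, -10]]
Observability matrix O = [C; CA] = [[3, -2], [-8, -10]]
det(O) = 3·(-10) - (-2)·(-8) = -30 - 16 = -46
Since det(O) ≠ 0, rank(O) = 2 and the system is completely observable.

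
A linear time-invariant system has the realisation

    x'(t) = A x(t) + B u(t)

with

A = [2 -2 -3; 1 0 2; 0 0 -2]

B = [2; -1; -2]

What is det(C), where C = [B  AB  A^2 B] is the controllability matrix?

-832

AB = [[12], [-2], [4]]
A^2B = [[16], [20], [-8]]
Controllability matrix C = [B  AB  A^2B] = [[2, 12, 16], [-1, -2, 20], [-2, 4, -8]]
Expanding along the first row, det(C) = 2·((-2)·(-8) - 20·4) - 12·((-1)·(-8) - 20·(-2)) + 16·((-1)·4 - (-2)·(-2)) = 2·(-64) - 12·48 + 16·(-8) = -832
Since det(C) ≠ 0, rank(C) = 3 and the system is completely controllable.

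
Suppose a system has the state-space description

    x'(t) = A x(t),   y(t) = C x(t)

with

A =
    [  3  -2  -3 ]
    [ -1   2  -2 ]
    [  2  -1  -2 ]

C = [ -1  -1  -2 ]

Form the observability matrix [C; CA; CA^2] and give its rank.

CA = [[-6, 2, 9]]
CA^2 = [[-2, 7, -4]]
Observability matrix O = [C; CA; CA^2] = [[-1, -1, -2], [-6, 2, 9], [-2, 7, -4]]
det(O) = (-1)·(2·(-4) - 9·7) - (-1)·((-6)·(-4) - 9·(-2)) + (-2)·((-6)·7 - 2·(-2)) = (-1)·(-71) - (-1)·42 + (-2)·(-38) = 189 ≠ 0, so rank(O) = 3.
rank(O) = 3 = n, so the pair (A, C) is completely observable.

3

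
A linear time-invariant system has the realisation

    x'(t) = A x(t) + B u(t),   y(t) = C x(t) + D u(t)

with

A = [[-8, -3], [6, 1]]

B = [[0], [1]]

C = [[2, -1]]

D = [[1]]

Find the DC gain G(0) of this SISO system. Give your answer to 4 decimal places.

-0.4000

G(0) = C(-A)^{-1}B + D = -C A^{-1} B + D.
det A = 10, so A^{-1} = (1/10)·adj(A) = [[1/10, 3/10], [-3/5, -4/5]]
A^{-1} B = [3/10, -4/5]^T
C A^{-1} B = 7/5
G(0) = D - C A^{-1} B = 1 - (7/5) = -2/5 ≈ -0.4000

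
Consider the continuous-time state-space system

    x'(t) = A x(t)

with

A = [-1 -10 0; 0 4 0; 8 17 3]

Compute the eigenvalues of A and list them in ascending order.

-1, 3, 4

det(sI - A) = s^3 - (tr A)s^2 + (M11 + M22 + M33)s - det A, where Mii is the 2×2 principal minor of A obtained by deleting row i and column i.
tr A = (-1) + 4 + 3 = 6; M11 = 4·3 - 0·17 = 12 - 0 = 12; M22 = (-1)·3 - 0·8 = -3 - 0 = -3; M33 = (-1)·4 - (-10)·0 = -4 - 0 = -4; sum of minors = 5.
det A = (-1)·(4·3 - 0·17) - (-10)·(0·3 - 0·8) + 0·(0·17 - 4·8) = (-1)·12 - (-10)·0 + 0·(-32) = -12.
So p(s) = det(sI - A) = s^3 - 6s^2 + 5s + 12.
Rational-root test: any integer root divides 12. Testing small divisors, s = -1 works: p(-1) = -1 + (-6) + (-5) + 12 = 0, so (s + 1) is a factor.
Dividing, p(s) = (s + 1)(s^2 - 7s + 12).
Factor s^2 - 7s + 12: two numbers with sum 7 and product 12 are 4 and 3, so s^2 - 7s + 12 = (s - 4)(s - 3).
Hence p(s) = (s - 4) (s - 3) (s + 1), with roots -1, 3, 4.
At least one eigenvalue has non-negative real part, so the system is not asymptotically stable.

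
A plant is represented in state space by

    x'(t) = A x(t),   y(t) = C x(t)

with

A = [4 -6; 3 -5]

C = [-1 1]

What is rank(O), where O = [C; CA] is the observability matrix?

CA = [[-1, 1]]
Observability matrix O = [C; CA] = [[-1, 1], [-1, 1]]
Every row of O is a scalar multiple of row 1 = [-1, 1] (multipliers 1, 1), so the rows span a one-dimensional space.
O ≠ 0, hence rank(O) = 1.
rank(O) = 1 < n = 2, so the pair (A, C) is not completely observable.

1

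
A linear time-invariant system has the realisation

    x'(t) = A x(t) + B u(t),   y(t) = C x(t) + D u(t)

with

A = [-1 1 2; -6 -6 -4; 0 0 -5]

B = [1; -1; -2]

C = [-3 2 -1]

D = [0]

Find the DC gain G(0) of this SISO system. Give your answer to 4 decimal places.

-0.1500

G(0) = C(-A)^{-1}B + D = -C A^{-1} B + D.
det A = -60, so A^{-1} = (1/-60)·adj(A) = [[-1/2, -1/12, -2/15], [1/2, -1/12, 4/15], [0, 0, -1/5]]
A^{-1} B = [-3/20, 1/20, 2/5]^T
C A^{-1} B = 3/20
G(0) = D - C A^{-1} B = 0 - (3/20) = -3/20 ≈ -0.1500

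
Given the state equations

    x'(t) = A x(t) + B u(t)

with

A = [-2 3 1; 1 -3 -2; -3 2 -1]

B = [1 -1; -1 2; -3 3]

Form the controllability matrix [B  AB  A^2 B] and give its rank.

3

AB = [[-8, 11], [10, -13], [-2, 4]]
A^2B = [[44, -57], [-34, 42], [46, -63]]
Controllability matrix C = [B  AB  A^2B] = [[1, -1, -8, 11, 44, -57], [-1, 2, 10, -13, -34, 42], [-3, 3, -2, 4, 46, -63]]
Take the 3×3 submatrix of C formed by columns 1, 2, 3: [[1, -1, -8], [-1, 2, 10], [-3, 3, -2]]. Its determinant is 1·(2·(-2) - 10·3) - (-1)·((-1)·(-2) - 10·(-3)) + (-8)·((-1)·3 - 2·(-3)) = 1·(-34) - (-1)·32 + (-8)·3 = -26 ≠ 0.
So rank(C) ≥ 3; since C has 3 rows, rank(C) = 3.
rank(C) = 3 = n, so the pair (A, B) is completely controllable.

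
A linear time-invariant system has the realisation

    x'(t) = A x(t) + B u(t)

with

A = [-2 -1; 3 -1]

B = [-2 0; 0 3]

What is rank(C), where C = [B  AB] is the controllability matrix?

AB = [[4, -3], [-6, -3]]
Controllability matrix C = [B  AB] = [[-2, 0, 4, -3], [0, 3, -6, -3]]
Take the 2×2 submatrix of C formed by columns 1, 2: [[-2, 0], [0, 3]]. Its determinant is (-2)·3 - 0·0 = -6 - 0 = -6 ≠ 0.
So rank(C) ≥ 2; since C has 2 rows, rank(C) = 2.
rank(C) = 2 = n, so the pair (A, B) is completely controllable.

2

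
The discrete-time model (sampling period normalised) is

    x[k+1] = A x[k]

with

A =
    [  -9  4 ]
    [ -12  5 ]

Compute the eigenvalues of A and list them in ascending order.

det(zI - A) = z^2 - (tr A)z + det A, with tr A = (-9) + 5 = -4 and det A = (-9)·5 - 4·(-12) = -45 - (-48) = 3.
So p(z) = det(zI - A) = z^2 + 4z + 3.
Factor z^2 + 4z + 3: two numbers with sum -4 and product 3 are -1 and -3, so z^2 + 4z + 3 = (z + 1)(z + 3).
Hence p(z) = (z + 1) (z + 3), with roots -3, -1.

-3, -1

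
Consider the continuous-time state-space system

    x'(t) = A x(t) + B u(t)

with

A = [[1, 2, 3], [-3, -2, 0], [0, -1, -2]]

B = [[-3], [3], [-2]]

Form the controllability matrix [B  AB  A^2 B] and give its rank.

AB = [[-3], [3], [1]]
A^2B = [[6], [3], [-5]]
Controllability matrix C = [B  AB  A^2B] = [[-3, -3, 6], [3, 3, 3], [-2, 1, -5]]
det(C) = (-3)·(3·(-5) - 3·1) - (-3)·(3·(-5) - 3·(-2)) + 6·(3·1 - 3·(-2)) = (-3)·(-18) - (-3)·(-9) + 6·9 = 81 ≠ 0, so rank(C) = 3.
rank(C) = 3 = n, so the pair (A, B) is completely controllable.

3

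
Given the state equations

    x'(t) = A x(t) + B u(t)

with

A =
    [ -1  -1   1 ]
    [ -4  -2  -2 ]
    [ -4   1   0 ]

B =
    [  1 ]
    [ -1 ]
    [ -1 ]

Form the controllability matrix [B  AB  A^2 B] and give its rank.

3

AB = [[-1], [0], [-5]]
A^2B = [[-4], [14], [4]]
Controllability matrix C = [B  AB  A^2B] = [[1, -1, -4], [-1, 0, 14], [-1, -5, 4]]
det(C) = 1·(0·4 - 14·(-5)) - (-1)·((-1)·4 - 14·(-1)) + (-4)·((-1)·(-5) - 0·(-1)) = 1·70 - (-1)·10 + (-4)·5 = 60 ≠ 0, so rank(C) = 3.
rank(C) = 3 = n, so the pair (A, B) is completely controllable.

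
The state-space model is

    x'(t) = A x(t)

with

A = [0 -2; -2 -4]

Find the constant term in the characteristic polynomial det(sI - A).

-4

For a 2×2 matrix, det(sI - A) = s^2 - (tr A)s + det A.
tr A = -4, det A = -4.
So p(s) = s^2 + 4s - 4.
The constant term is -4.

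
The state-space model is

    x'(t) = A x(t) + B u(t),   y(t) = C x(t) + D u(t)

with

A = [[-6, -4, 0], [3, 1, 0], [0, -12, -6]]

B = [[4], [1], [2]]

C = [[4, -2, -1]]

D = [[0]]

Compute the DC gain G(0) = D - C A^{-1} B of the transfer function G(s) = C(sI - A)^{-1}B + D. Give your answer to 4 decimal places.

G(0) = C(-A)^{-1}B + D = -C A^{-1} B + D.
det A = -36, so A^{-1} = (1/-36)·adj(A) = [[1/6, 2/3, 0], [-1/2, -1, 0], [1, 2, -1/6]]
A^{-1} B = [4/3, -3, 17/3]^T
C A^{-1} B = 17/3
G(0) = D - C A^{-1} B = 0 - (17/3) = -17/3 ≈ -5.6667

-5.6667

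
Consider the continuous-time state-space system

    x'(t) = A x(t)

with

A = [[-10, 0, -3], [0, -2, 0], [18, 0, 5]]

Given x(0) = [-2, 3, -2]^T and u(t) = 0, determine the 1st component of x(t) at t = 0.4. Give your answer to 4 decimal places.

2.4067

det(sI - A) = s^3 - (tr A)s^2 + (M11 + M22 + M33)s - det A, where Mii is the 2×2 principal minor of A obtained by deleting row i and column i.
tr A = (-10) + (-2) + 5 = -7; M11 = (-2)·5 - 0·0 = -10 - 0 = -10; M22 = (-10)·5 - (-3)·18 = -50 - (-54) = 4; M33 = (-10)·(-2) - 0·0 = 20 - 0 = 20; sum of minors = 14.
det A = (-10)·((-2)·5 - 0·0) - 0·(0·5 - 0·18) + (-3)·(0·0 - (-2)·18) = (-10)·(-10) - 0·0 + (-3)·36 = -8.
So p(s) = det(sI - A) = s^3 + 7s^2 + 14s + 8.
Rational-root test: any integer root divides 8. Testing small divisors, s = -1 works: p(-1) = -1 + 7 + (-14) + 8 = 0, so (s + 1) is a factor.
Dividing, p(s) = (s + 1)(s^2 + 6s + 8).
Factor s^2 + 6s + 8: two numbers with sum -6 and product 8 are -2 and -4, so s^2 + 6s + 8 = (s + 2)(s + 4).
Hence p(s) = (s + 1) (s + 2) (s + 4), with roots -4, -2, -1.
The eigenvalues -4, -2, -1 are distinct and real, so A is diagonalisable and x(t) = e^{At} x(0) = V diag(e^{λ_i t}) V^{-1} x(0), where the columns of V are the eigenvectors.
λ = -4: A - (-4)I = [[-6, 0, -3], [0, 2, 0], [18, 0, 9]]. v must be orthogonal to every row; (row 1) × (row 2) = [6, 0, -12], so take v_1 = [1, 0, -2]^T.
λ = -2: A - (-2)I = [[-8, 0, -3], [0, 0, 0], [18, 0, 7]]. v must be orthogonal to every row; (row 1) × (row 3) = [0, 2, 0], so take v_2 = [0, 1, 0]^T.
λ = -1: A - (-1)I = [[-9, 0, -3], [0, -1, 0], [18, 0, 6]]. v must be orthogonal to every row; (row 1) × (row 2) = [-3, 0, 9], so take v_3 = [-1, 0, 3]^T.
V = [v_1 v_2 v_3] = [[1, 0, -1], [0, 1, 0], [-2, 0, 3]] has det V = 1, so V^{-1} = adj(V)/det V = [[3, 0, 1], [0, 1, 0], [2, 0, 1]].
Modal coordinates z(0) = V^{-1} x(0): 3·(-2) + 0·3 + 1·(-2) = -8; 0·(-2) + 1·3 + 0·(-2) = 3; 2·(-2) + 0·3 + 1·(-2) = -6; so z(0) = [-8, 3, -6]^T.
x_1(t) = Σ_i (v_i)_1 · z_i(0) · e^{λ_i t} (row 1 of V times the modal terms).
x_1(0.4) = 1·(-8)·e^{-4·0.4} + 0·3·e^{-2·0.4} + (-1)·(-6)·e^{-1·0.4} = (-8)·0.201897 + 0·0.449329 + 6·0.670320 = 2.4067.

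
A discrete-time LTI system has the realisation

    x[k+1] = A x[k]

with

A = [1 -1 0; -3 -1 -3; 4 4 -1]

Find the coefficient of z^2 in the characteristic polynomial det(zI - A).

1

Expand det(zI - A) for the 3×3 matrix.
p(z) = z^3 + z^2 + 8z - 28.
(Check: constant term = det(-A) = (-1)^3 det A = -28; coefficient of z^2 = -tr A = 1.)
The coefficient of z^2 is 1.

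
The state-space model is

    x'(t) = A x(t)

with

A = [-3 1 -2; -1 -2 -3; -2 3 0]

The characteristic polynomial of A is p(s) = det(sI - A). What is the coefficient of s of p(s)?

Expand det(sI - A) for the 3×3 matrix.
p(s) = s^3 + 5s^2 + 12s + 7.
(Check: constant term = det(-A) = (-1)^3 det A = 7; coefficient of s^2 = -tr A = 5.)
The coefficient of s is 12.

12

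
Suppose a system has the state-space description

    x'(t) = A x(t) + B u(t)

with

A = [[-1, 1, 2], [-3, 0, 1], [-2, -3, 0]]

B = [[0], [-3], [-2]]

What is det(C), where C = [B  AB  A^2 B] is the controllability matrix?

-713

AB = [[-7], [-2], [9]]
A^2B = [[23], [30], [20]]
Controllability matrix C = [B  AB  A^2B] = [[0, -7, 23], [-3, -2, 30], [-2, 9, 20]]
Expanding along the first row, det(C) = 0·((-2)·20 - 30·9) - (-7)·((-3)·20 - 30·(-2)) + 23·((-3)·9 - (-2)·(-2)) = 0·(-310) - (-7)·0 + 23·(-31) = -713
Since det(C) ≠ 0, rank(C) = 3 and the system is completely controllable.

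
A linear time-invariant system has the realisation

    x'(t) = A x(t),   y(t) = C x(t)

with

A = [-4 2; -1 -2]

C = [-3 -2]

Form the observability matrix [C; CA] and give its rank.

2

CA = [[14, -2]]
Observability matrix O = [C; CA] = [[-3, -2], [14, -2]]
det(O) = (-3)·(-2) - (-2)·14 = 6 - (-28) = 34 ≠ 0, so rank(O) = 2.
rank(O) = 2 = n, so the pair (A, C) is completely observable.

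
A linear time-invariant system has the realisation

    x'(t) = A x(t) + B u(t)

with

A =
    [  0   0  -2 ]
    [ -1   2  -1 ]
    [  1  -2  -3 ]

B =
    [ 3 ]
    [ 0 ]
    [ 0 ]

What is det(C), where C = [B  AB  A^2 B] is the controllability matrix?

108

AB = [[0], [-3], [3]]
A^2B = [[-6], [-9], [-3]]
Controllability matrix C = [B  AB  A^2B] = [[3, 0, -6], [0, -3, -9], [0, 3, -3]]
Expanding along the first row, det(C) = 3·((-3)·(-3) - (-9)·3) - 0·(0·(-3) - (-9)·0) + (-6)·(0·3 - (-3)·0) = 3·36 - 0·0 + (-6)·0 = 108
Since det(C) ≠ 0, rank(C) = 3 and the system is completely controllable.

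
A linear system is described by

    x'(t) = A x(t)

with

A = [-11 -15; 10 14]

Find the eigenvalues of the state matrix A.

det(sI - A) = s^2 - (tr A)s + det A, with tr A = (-11) + 14 = 3 and det A = (-11)·14 - (-15)·10 = -154 - (-150) = -4.
So p(s) = det(sI - A) = s^2 - 3s - 4.
Factor s^2 - 3s - 4: two numbers with sum 3 and product -4 are 4 and -1, so s^2 - 3s - 4 = (s - 4)(s + 1).
Hence p(s) = (s - 4) (s + 1), with roots -1, 4.
At least one eigenvalue has non-negative real part, so the system is not asymptotically stable.

-1, 4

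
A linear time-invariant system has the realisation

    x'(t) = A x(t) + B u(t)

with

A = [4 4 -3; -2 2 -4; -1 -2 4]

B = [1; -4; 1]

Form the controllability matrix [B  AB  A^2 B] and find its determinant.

-876

AB = [[-15], [-14], [11]]
A^2B = [[-149], [-42], [87]]
Controllability matrix C = [B  AB  A^2B] = [[1, -15, -149], [-4, -14, -42], [1, 11, 87]]
Expanding along the first row, det(C) = 1·((-14)·87 - (-42)·11) - (-15)·((-4)·87 - (-42)·1) + (-149)·((-4)·11 - (-14)·1) = 1·(-756) - (-15)·(-306) + (-149)·(-30) = -876
Since det(C) ≠ 0, rank(C) = 3 and the system is completely controllable.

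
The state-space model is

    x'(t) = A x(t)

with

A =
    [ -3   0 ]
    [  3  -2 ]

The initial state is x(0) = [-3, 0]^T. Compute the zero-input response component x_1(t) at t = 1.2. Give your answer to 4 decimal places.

-0.0820

det(sI - A) = s^2 - (tr A)s + det A, with tr A = (-3) + (-2) = -5 and det A = (-3)·(-2) - 0·3 = 6 - 0 = 6.
So p(s) = det(sI - A) = s^2 + 5s + 6.
Factor s^2 + 5s + 6: two numbers with sum -5 and product 6 are -2 and -3, so s^2 + 5s + 6 = (s + 2)(s + 3).
Hence p(s) = (s + 2) (s + 3), with roots -3, -2.
The eigenvalues -3, -2 are distinct and real, so A is diagonalisable and x(t) = e^{At} x(0) = V diag(e^{λ_i t}) V^{-1} x(0), where the columns of V are the eigenvectors.
λ = -3: A - (-3)I = [[0, 0], [3, 1]]. Row 2 gives 3·v1 + 1·v2 = 0, so take v_1 = [1, -3]^T.
λ = -2: A - (-2)I = [[-1, 0], [3, 0]]. Row 1 gives (-1)·v1 + 0·v2 = 0, so take v_2 = [0, 1]^T.
V = [v_1 v_2] = [[1, 0], [-3, 1]] has det V = 1, so V^{-1} = adj(V)/det V = [[1, 0], [3, 1]].
Modal coordinates z(0) = V^{-1} x(0): 1·(-3) + 0·0 = -3; 3·(-3) + 1·0 = -9; so z(0) = [-3, -9]^T.
x_1(t) = Σ_i (v_i)_1 · z_i(0) · e^{λ_i t} (row 1 of V times the modal terms).
x_1(1.2) = 1·(-3)·e^{-3·1.2} + 0·(-9)·e^{-2·1.2} = (-3)·0.027324 + 0·0.090718 = -0.0820.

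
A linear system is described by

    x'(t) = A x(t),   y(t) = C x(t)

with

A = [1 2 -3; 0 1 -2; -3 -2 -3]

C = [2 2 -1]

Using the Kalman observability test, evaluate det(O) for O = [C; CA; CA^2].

CA = [[5, 8, -7]]
CA^2 = [[26, 32, -10]]
Observability matrix O = [C; CA; CA^2] = [[2, 2, -1], [5, 8, -7], [26, 32, -10]]
Expanding along the first row, det(O) = 2·(8·(-10) - (-7)·32) - 2·(5·(-10) - (-7)·26) + (-1)·(5·32 - 8·26) = 2·144 - 2·132 + (-1)·(-48) = 72
Since det(O) ≠ 0, rank(O) = 3 and the system is completely observable.

72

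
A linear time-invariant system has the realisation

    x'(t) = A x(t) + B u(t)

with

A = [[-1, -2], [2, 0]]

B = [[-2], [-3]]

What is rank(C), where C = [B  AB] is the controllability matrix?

2

AB = [[8], [-4]]
Controllability matrix C = [B  AB] = [[-2, 8], [-3, -4]]
det(C) = (-2)·(-4) - 8·(-3) = 8 - (-24) = 32 ≠ 0, so rank(C) = 2.
rank(C) = 2 = n, so the pair (A, B) is completely controllable.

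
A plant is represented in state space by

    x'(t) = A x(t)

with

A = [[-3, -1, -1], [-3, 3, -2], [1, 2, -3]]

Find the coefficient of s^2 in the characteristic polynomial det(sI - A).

Expand det(sI - A) for the 3×3 matrix.
p(s) = s^3 + 3s^2 - 7s - 35.
(Check: constant term = det(-A) = (-1)^3 det A = -35; coefficient of s^2 = -tr A = 3.)
The coefficient of s^2 is 3.

3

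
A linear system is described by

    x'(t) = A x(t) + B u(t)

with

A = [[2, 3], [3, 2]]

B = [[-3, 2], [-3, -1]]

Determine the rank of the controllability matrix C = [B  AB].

2

AB = [[-15, 1], [-15, 4]]
Controllability matrix C = [B  AB] = [[-3, 2, -15, 1], [-3, -1, -15, 4]]
Take the 2×2 submatrix of C formed by columns 1, 2: [[-3, 2], [-3, -1]]. Its determinant is (-3)·(-1) - 2·(-3) = 3 - (-6) = 9 ≠ 0.
So rank(C) ≥ 2; since C has 2 rows, rank(C) = 2.
rank(C) = 2 = n, so the pair (A, B) is completely controllable.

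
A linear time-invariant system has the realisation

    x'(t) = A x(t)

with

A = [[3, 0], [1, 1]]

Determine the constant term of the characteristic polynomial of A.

3

For a 2×2 matrix, det(sI - A) = s^2 - (tr A)s + det A.
tr A = 4, det A = 3.
So p(s) = s^2 - 4s + 3.
The constant term is 3.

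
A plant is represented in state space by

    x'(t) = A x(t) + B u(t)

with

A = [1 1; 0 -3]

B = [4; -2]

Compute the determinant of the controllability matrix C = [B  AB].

28

AB = [[2], [6]]
Controllability matrix C = [B  AB] = [[4, 2], [-2, 6]]
det(C) = 4·6 - 2·(-2) = 24 - (-4) = 28
Since det(C) ≠ 0, rank(C) = 2 and the system is completely controllable.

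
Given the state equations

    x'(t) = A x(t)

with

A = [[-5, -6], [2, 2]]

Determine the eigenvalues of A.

-2, -1

det(sI - A) = s^2 - (tr A)s + det A, with tr A = (-5) + 2 = -3 and det A = (-5)·2 - (-6)·2 = -10 - (-12) = 2.
So p(s) = det(sI - A) = s^2 + 3s + 2.
Factor s^2 + 3s + 2: two numbers with sum -3 and product 2 are -1 and -2, so s^2 + 3s + 2 = (s + 1)(s + 2).
Hence p(s) = (s + 1) (s + 2), with roots -2, -1.
All eigenvalues have negative real part, so the system is asymptotically stable.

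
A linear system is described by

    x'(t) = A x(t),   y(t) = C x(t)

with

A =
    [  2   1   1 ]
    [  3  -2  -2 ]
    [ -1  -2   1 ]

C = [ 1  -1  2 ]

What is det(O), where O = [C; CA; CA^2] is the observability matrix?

147

CA = [[-3, -1, 5]]
CA^2 = [[-14, -11, 4]]
Observability matrix O = [C; CA; CA^2] = [[1, -1, 2], [-3, -1, 5], [-14, -11, 4]]
Expanding along the first row, det(O) = 1·((-1)·4 - 5·(-11)) - (-1)·((-3)·4 - 5·(-14)) + 2·((-3)·(-11) - (-1)·(-14)) = 1·51 - (-1)·58 + 2·19 = 147
Since det(O) ≠ 0, rank(O) = 3 and the system is completely observable.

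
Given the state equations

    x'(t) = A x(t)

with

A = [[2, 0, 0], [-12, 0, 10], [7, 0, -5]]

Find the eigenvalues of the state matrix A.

-5, 0, 2

det(sI - A) = s^3 - (tr A)s^2 + (M11 + M22 + M33)s - det A, where Mii is the 2×2 principal minor of A obtained by deleting row i and column i.
tr A = 2 + 0 + (-5) = -3; M11 = 0·(-5) - 10·0 = 0 - 0 = 0; M22 = 2·(-5) - 0·7 = -10 - 0 = -10; M33 = 2·0 - 0·(-12) = 0 - 0 = 0; sum of minors = -10.
det A = 2·(0·(-5) - 10·0) - 0·((-12)·(-5) - 10·7) + 0·((-12)·0 - 0·7) = 2·0 - 0·(-10) + 0·0 = 0.
So p(s) = det(sI - A) = s^3 + 3s^2 - 10s.
The constant term is 0, so p(s) = s(s^2 + 3s - 10).
Factor s^2 + 3s - 10: two numbers with sum -3 and product -10 are 2 and -5, so s^2 + 3s - 10 = (s - 2)(s + 5).
Hence p(s) = s (s - 2) (s + 5), with roots -5, 0, 2.
At least one eigenvalue has non-negative real part, so the system is not asymptotically stable.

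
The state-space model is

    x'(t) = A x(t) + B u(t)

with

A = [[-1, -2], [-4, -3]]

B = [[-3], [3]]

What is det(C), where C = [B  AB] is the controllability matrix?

0

AB = [[-3], [3]]
Controllability matrix C = [B  AB] = [[-3, -3], [3, 3]]
det(C) = (-3)·3 - (-3)·3 = -9 - (-9) = 0
Since det(C) = 0, rank(C) < 2 and the system is not completely controllable.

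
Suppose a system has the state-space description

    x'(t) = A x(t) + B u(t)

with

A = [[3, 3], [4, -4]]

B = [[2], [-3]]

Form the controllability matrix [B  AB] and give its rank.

2

AB = [[-3], [20]]
Controllability matrix C = [B  AB] = [[2, -3], [-3, 20]]
det(C) = 2·20 - (-3)·(-3) = 40 - 9 = 31 ≠ 0, so rank(C) = 2.
rank(C) = 2 = n, so the pair (A, B) is completely controllable.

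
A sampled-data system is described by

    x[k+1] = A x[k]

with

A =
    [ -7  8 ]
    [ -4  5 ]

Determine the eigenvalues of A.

det(zI - A) = z^2 - (tr A)z + det A, with tr A = (-7) + 5 = -2 and det A = (-7)·5 - 8·(-4) = -35 - (-32) = -3.
So p(z) = det(zI - A) = z^2 + 2z - 3.
Factor z^2 + 2z - 3: two numbers with sum -2 and product -3 are 1 and -3, so z^2 + 2z - 3 = (z - 1)(z + 3).
Hence p(z) = (z - 1) (z + 3), with roots -3, 1.

-3, 1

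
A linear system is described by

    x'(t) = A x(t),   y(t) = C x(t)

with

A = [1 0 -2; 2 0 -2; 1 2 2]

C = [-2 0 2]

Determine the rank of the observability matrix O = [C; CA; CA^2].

3

CA = [[0, 4, 8]]
CA^2 = [[16, 16, 8]]
Observability matrix O = [C; CA; CA^2] = [[-2, 0, 2], [0, 4, 8], [16, 16, 8]]
det(O) = (-2)·(4·8 - 8·16) - 0·(0·8 - 8·16) + 2·(0·16 - 4·16) = (-2)·(-96) - 0·(-128) + 2·(-64) = 64 ≠ 0, so rank(O) = 3.
rank(O) = 3 = n, so the pair (A, C) is completely observable.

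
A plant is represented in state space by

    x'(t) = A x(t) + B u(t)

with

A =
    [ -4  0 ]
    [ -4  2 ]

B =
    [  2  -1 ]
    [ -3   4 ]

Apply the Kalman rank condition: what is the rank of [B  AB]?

2

AB = [[-8, 4], [-14, 12]]
Controllability matrix C = [B  AB] = [[2, -1, -8, 4], [-3, 4, -14, 12]]
Take the 2×2 submatrix of C formed by columns 1, 2: [[2, -1], [-3, 4]]. Its determinant is 2·4 - (-1)·(-3) = 8 - 3 = 5 ≠ 0.
So rank(C) ≥ 2; since C has 2 rows, rank(C) = 2.
rank(C) = 2 = n, so the pair (A, B) is completely controllable.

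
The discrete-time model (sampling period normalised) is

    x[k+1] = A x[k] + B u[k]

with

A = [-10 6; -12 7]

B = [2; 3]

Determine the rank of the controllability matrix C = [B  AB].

1

AB = [[-2], [-3]]
Controllability matrix C = [B  AB] = [[2, -2], [3, -3]]
Every column of C is a scalar multiple of column 1 = [2, 3] (multipliers 1, -1), so the columns span a one-dimensional space.
C ≠ 0, hence rank(C) = 1.
rank(C) = 1 < n = 2, so the pair (A, B) is not completely controllable.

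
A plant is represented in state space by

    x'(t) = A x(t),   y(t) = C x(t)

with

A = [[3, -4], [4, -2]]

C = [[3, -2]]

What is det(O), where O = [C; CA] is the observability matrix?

CA = [[1, -8]]
Observability matrix O = [C; CA] = [[3, -2], [1, -8]]
det(O) = 3·(-8) - (-2)·1 = -24 - (-2) = -22
Since det(O) ≠ 0, rank(O) = 2 and the system is completely observable.

-22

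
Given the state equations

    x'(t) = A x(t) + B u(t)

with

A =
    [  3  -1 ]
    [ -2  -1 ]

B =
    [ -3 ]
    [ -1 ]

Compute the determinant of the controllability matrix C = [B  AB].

AB = [[-8], [7]]
Controllability matrix C = [B  AB] = [[-3, -8], [-1, 7]]
det(C) = (-3)·7 - (-8)·(-1) = -21 - 8 = -29
Since det(C) ≠ 0, rank(C) = 2 and the system is completely controllable.

-29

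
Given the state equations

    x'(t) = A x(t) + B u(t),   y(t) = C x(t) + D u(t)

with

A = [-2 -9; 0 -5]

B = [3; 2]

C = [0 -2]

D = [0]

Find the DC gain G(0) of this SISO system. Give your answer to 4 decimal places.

-0.8000

G(0) = C(-A)^{-1}B + D = -C A^{-1} B + D.
det A = 10, so A^{-1} = (1/10)·adj(A) = [[-1/2, 9/10], [0, -1/5]]
A^{-1} B = [3/10, -2/5]^T
C A^{-1} B = 4/5
G(0) = D - C A^{-1} B = 0 - (4/5) = -4/5 ≈ -0.8000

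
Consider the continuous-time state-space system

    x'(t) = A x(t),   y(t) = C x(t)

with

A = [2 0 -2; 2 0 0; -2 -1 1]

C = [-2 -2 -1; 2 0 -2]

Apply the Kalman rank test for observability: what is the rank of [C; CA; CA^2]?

CA = [[-6, 1, 3], [8, 2, -6]]
CA^2 = [[-16, -3, 15], [32, 6, -22]]
Observability matrix O = [C; CA; CA^2] = [[-2, -2, -1], [2, 0, -2], [-6, 1, 3], [8, 2, -6], [-16, -3, 15], [32, 6, -22]]
Take the 3×3 submatrix of O formed by rows 1, 2, 3: [[-2, -2, -1], [2, 0, -2], [-6, 1, 3]]. Its determinant is (-2)·(0·3 - (-2)·1) - (-2)·(2·3 - (-2)·(-6)) + (-1)·(2·1 - 0·(-6)) = (-2)·2 - (-2)·(-6) + (-1)·2 = -18 ≠ 0.
So rank(O) ≥ 3; since O has 3 columns, rank(O) = 3.
rank(O) = 3 = n, so the pair (A, C) is completely observable.

3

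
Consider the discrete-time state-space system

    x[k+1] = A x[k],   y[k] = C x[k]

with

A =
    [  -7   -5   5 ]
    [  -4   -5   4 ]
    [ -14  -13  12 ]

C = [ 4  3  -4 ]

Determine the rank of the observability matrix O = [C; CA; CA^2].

CA = [[16, 17, -16]]
CA^2 = [[44, 43, -44]]
Observability matrix O = [C; CA; CA^2] = [[4, 3, -4], [16, 17, -16], [44, 43, -44]]
The columns c1, c2, c3 of O are linearly dependent: c1 + c3 = 0 (check each entry), so rank(O) ≤ 2.
The 2×2 minor from rows 1, 2, columns 1, 2 is 4·17 - 3·16 = 68 - 48 = 20 ≠ 0, so rank(O) = 2.
rank(O) = 2 < n = 3, so the pair (A, C) is not completely observable.

2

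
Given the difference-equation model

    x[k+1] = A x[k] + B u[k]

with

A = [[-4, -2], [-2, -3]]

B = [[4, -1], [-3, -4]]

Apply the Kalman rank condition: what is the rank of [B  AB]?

2

AB = [[-10, 12], [1, 14]]
Controllability matrix C = [B  AB] = [[4, -1, -10, 12], [-3, -4, 1, 14]]
Take the 2×2 submatrix of C formed by columns 1, 2: [[4, -1], [-3, -4]]. Its determinant is 4·(-4) - (-1)·(-3) = -16 - 3 = -19 ≠ 0.
So rank(C) ≥ 2; since C has 2 rows, rank(C) = 2.
rank(C) = 2 = n, so the pair (A, B) is completely controllable.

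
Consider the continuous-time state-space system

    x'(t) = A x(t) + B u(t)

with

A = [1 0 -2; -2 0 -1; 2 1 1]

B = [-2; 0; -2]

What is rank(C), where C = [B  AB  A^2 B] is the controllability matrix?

3

AB = [[2], [6], [-6]]
A^2B = [[14], [2], [4]]
Controllability matrix C = [B  AB  A^2B] = [[-2, 2, 14], [0, 6, 2], [-2, -6, 4]]
det(C) = (-2)·(6·4 - 2·(-6)) - 2·(0·4 - 2·(-2)) + 14·(0·(-6) - 6·(-2)) = (-2)·36 - 2·4 + 14·12 = 88 ≠ 0, so rank(C) = 3.
rank(C) = 3 = n, so the pair (A, B) is completely controllable.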